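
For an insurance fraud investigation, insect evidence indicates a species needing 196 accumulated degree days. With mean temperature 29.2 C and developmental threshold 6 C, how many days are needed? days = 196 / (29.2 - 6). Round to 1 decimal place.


Insect development time:
Effective temperature = avg_temp - T_base = 29.2 - 6 = 23.2 C
Days = ADD / effective_temp = 196 / 23.2 = 8.4 days

8.4


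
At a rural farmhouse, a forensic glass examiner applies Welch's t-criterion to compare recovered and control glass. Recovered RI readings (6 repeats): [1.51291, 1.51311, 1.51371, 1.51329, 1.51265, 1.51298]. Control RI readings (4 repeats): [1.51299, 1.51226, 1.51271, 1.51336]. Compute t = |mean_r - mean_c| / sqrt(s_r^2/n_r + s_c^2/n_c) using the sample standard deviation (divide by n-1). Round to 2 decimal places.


Welch's t-criterion for glass RI comparison:
Recovered mean = sum / n_r = 9.07865 / 6 = 1.5131083
Control mean = sum / n_c = 6.05132 / 4 = 1.51283
Recovered sample variance s_r^2 = 1.32177e-07
Control sample variance s_c^2 = 2.15267e-07
Welch SE (unpooled) = sqrt(s_r^2/n_r + s_c^2/n_c) = sqrt(2.20294e-08 + 5.38167e-08) = sqrt(7.58461e-08) = 0.000275402
|mean_r - mean_c| = 0.000278333
t = 0.000278333 / 0.000275402 = 1.01

1.01


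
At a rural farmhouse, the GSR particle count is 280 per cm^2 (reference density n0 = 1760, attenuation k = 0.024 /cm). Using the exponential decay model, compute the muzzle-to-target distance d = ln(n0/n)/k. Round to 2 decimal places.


GSR distance calculation:
n0/n = 1760 / 280 = 6.285714
ln(n0/n) = 1.838279
d = 1.838279 / 0.024 = 76.59 cm

76.59


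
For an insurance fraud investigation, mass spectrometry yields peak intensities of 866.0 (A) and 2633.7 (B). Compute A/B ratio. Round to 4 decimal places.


Spectral peak ratio:
Peak A = 866.0 counts
Peak B = 2633.7 counts
Ratio = 866.0 / 2633.7 = 0.3288

0.3288


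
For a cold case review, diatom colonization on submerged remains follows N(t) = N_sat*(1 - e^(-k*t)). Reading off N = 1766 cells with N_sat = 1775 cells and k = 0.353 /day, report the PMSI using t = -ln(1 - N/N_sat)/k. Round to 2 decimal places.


PMSI from diatom colonization curve:
N / N_sat = 1766 / 1775 = 0.99493
1 - N/N_sat = 0.00507
ln(1 - N/N_sat) = -5.284414
t = -ln(1 - N/N_sat) / k = -(-5.284414) / 0.353 = 14.97 days

14.97


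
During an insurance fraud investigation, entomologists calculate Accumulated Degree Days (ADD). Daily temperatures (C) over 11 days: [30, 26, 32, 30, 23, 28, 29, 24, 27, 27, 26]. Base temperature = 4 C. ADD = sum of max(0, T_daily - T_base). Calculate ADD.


Computing ADD day by day:
Day 1: max(0, 30 - 4) = 26
Day 2: max(0, 26 - 4) = 22
Day 3: max(0, 32 - 4) = 28
Day 4: max(0, 30 - 4) = 26
Day 5: max(0, 23 - 4) = 19
Day 6: max(0, 28 - 4) = 24
Day 7: max(0, 29 - 4) = 25
Day 8: max(0, 24 - 4) = 20
Day 9: max(0, 27 - 4) = 23
Day 10: max(0, 27 - 4) = 23
Day 11: max(0, 26 - 4) = 22
Total ADD = 258

258


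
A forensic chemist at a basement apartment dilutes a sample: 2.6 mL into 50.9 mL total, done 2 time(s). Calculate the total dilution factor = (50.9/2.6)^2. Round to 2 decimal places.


Dilution factor calculation:
Single dilution = V_total / V_sample = 50.9 / 2.6 ≈ 19.576923
Number of dilutions = 2
Total DF = (50.9 / 2.6)^2 (full precision, rounded at the end) = 383.26

383.26


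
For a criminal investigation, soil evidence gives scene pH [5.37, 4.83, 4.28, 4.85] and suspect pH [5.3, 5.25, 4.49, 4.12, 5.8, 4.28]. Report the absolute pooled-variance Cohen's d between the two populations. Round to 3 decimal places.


Pooled-variance Cohen's d for soil pH comparison:
Scene mean = 19.33 / 4 = 4.8325
Suspect mean = 29.24 / 6 = 4.873333
Scene sample variance s_s^2 = 0.198158
Suspect sample variance s_c^2 = 0.449827
Pooled variance = ((n_s-1)*s_s^2 + (n_c-1)*s_c^2) / (n_s + n_c - 2) = 0.355451
Pooled SD = sqrt(0.355451) = 0.596197
Mean difference = -0.040833
|d| = |-0.040833| / 0.596197 = 0.068

0.068


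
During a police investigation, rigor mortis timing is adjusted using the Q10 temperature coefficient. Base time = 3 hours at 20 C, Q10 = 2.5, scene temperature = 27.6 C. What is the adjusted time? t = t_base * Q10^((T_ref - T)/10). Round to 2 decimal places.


Rigor mortis time adjustment:
Exponent = (T_ref - T_actual) / 10 = (20 - 27.6) / 10 = -0.76
Q10 factor = 2.5^-0.76 = 0.49839
t_adjusted = 3 * 0.49839 = 1.50 hours

1.50


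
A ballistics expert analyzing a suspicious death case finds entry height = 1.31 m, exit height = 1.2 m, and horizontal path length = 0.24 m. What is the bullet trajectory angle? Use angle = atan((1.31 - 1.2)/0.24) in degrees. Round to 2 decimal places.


Bullet trajectory angle:
Height difference = 1.31 - 1.2 = 0.11 m
angle = atan(0.11 / 0.24)
angle = atan(0.458333)
angle = 24.62 degrees

24.62


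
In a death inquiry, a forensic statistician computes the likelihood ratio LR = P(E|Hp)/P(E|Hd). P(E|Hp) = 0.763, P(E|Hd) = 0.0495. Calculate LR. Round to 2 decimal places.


Likelihood ratio calculation:
LR = P(E|Hp) / P(E|Hd)
LR = 0.763 / 0.0495
LR = 15.41

15.41


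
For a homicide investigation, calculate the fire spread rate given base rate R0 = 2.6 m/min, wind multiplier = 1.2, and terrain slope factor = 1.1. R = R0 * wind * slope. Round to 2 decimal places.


Fire spread rate calculation:
R = R0 * wind_factor * slope_factor
= 2.6 * 1.2 * 1.1
= 3.12 * 1.1
= 3.43 m/min

3.43


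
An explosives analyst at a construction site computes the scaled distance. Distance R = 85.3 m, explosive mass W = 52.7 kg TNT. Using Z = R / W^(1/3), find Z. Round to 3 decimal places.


Scaled distance calculation:
W^(1/3) = 52.7^(1/3) = 3.749185
Z = R / W^(1/3) = 85.3 / 3.749185
Z = 22.752 m/kg^(1/3)

22.752


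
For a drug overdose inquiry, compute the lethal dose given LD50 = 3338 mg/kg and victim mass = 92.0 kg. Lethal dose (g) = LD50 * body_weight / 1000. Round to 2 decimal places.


Lethal dose calculation:
Lethal dose = LD50 * body_weight / 1000
= 3338 * 92.0 / 1000
= 307096 / 1000
= 307.10 g

307.10


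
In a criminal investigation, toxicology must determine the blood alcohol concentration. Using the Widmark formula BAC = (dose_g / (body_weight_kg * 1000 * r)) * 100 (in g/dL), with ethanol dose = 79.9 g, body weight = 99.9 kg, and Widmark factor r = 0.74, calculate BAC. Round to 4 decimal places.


Applying the Widmark formula:
BAC = (dose_g / (body_wt * 1000 * r)) * 100
Denominator = 99.9 * 1000 * 0.74 = 73926
BAC = (79.9 / 73926) * 100
BAC = 0.1081 g/dL

0.1081


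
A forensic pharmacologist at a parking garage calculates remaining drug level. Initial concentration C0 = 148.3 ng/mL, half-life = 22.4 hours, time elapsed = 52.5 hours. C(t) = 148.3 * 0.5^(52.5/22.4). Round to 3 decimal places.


Drug concentration decay:
Number of half-lives = t / t_half = 52.5 / 22.4 = 2.34375
Decay factor = 0.5^2.34375 = 0.19699761
C(t) = 148.3 * 0.19699761 = 29.215 ng/mL

29.215


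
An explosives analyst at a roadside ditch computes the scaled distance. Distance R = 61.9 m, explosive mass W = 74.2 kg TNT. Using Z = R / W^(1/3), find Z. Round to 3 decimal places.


Scaled distance calculation:
W^(1/3) = 74.2^(1/3) = 4.202115
Z = R / W^(1/3) = 61.9 / 4.202115
Z = 14.731 m/kg^(1/3)

14.731


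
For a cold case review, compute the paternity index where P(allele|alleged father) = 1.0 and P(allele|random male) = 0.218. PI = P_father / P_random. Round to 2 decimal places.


Paternity Index calculation:
PI = P(allele|father) / P(allele|random)
PI = 1.0 / 0.218
PI = 4.59

4.59


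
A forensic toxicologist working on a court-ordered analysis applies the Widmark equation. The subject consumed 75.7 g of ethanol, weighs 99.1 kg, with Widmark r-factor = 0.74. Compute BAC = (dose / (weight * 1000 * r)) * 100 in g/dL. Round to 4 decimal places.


Applying the Widmark formula:
BAC = (dose_g / (body_wt * 1000 * r)) * 100
Denominator = 99.1 * 1000 * 0.74 = 73334
BAC = (75.7 / 73334) * 100
BAC = 0.1032 g/dL

0.1032


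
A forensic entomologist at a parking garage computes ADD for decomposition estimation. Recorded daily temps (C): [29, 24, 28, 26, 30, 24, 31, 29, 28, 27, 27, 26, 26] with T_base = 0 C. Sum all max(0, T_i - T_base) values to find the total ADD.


Computing ADD day by day:
Day 1: max(0, 29 - 0) = 29
Day 2: max(0, 24 - 0) = 24
Day 3: max(0, 28 - 0) = 28
Day 4: max(0, 26 - 0) = 26
Day 5: max(0, 30 - 0) = 30
Day 6: max(0, 24 - 0) = 24
Day 7: max(0, 31 - 0) = 31
Day 8: max(0, 29 - 0) = 29
Day 9: max(0, 28 - 0) = 28
Day 10: max(0, 27 - 0) = 27
Day 11: max(0, 27 - 0) = 27
Day 12: max(0, 26 - 0) = 26
Day 13: max(0, 26 - 0) = 26
Total ADD = 355

355


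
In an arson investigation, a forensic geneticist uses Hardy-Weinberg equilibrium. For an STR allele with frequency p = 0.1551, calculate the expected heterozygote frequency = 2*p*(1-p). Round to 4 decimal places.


Hardy-Weinberg heterozygote frequency:
q = 1 - p = 1 - 0.1551 = 0.8449
2pq = 2 * 0.1551 * 0.8449 = 0.2621

0.2621


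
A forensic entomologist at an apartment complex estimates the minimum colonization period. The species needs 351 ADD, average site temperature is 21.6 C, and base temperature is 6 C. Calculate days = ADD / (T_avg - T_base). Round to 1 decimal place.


Insect development time:
Effective temperature = avg_temp - T_base = 21.6 - 6 = 15.6 C
Days = ADD / effective_temp = 351 / 15.6 = 22.5 days

22.5


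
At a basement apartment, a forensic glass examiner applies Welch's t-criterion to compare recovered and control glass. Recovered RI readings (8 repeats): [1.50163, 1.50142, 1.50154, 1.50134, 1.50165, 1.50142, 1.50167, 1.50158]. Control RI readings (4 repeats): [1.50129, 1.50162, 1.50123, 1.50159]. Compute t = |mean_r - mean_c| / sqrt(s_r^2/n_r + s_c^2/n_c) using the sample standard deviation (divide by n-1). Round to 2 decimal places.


Welch's t-criterion for glass RI comparison:
Recovered mean = sum / n_r = 12.01225 / 8 = 1.5015312
Control mean = sum / n_c = 6.00573 / 4 = 1.5014325
Recovered sample variance s_r^2 = 1.52696e-08
Control sample variance s_c^2 = 4.0425e-08
Welch SE (unpooled) = sqrt(s_r^2/n_r + s_c^2/n_c) = sqrt(1.90871e-09 + 1.01062e-08) = sqrt(1.20149e-08) = 0.000109612
|mean_r - mean_c| = 9.875e-05
t = 9.875e-05 / 0.000109612 = 0.90

0.90


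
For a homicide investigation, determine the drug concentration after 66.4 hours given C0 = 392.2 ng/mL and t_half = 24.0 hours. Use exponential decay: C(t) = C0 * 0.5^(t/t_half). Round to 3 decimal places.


Drug concentration decay:
Number of half-lives = t / t_half = 66.4 / 24.0 = 2.766667
Decay factor = 0.5^2.766667 = 0.14694345
C(t) = 392.2 * 0.14694345 = 57.631 ng/mL

57.631


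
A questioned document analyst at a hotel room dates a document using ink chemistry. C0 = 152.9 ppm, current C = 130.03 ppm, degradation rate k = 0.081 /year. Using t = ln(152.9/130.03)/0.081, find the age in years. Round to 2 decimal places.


Document age estimation:
C0/C = 152.9 / 130.03 = 1.175882
ln(C0/C) = 0.162019
t = 0.162019 / 0.081 = 2.00 years

2.00


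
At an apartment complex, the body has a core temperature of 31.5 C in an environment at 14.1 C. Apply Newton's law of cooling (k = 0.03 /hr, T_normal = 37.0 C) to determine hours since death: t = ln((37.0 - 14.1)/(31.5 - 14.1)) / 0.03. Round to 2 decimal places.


Using Newton's law of cooling:
t = ln((T_normal - T_ambient) / (T_body - T_ambient)) / k
T_normal - T_ambient = 22.9
T_body - T_ambient = 17.4
Ratio = 1.316092
ln(ratio) = 0.274667
t = 0.274667 / 0.03 = 9.16 hours

9.16


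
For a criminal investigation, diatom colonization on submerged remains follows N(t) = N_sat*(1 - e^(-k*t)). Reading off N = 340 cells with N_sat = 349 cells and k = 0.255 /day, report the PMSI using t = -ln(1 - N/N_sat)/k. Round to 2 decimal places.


PMSI from diatom colonization curve:
N / N_sat = 340 / 349 = 0.974212
1 - N/N_sat = 0.025788
ln(1 - N/N_sat) = -3.657846
t = -ln(1 - N/N_sat) / k = -(-3.657846) / 0.255 = 14.34 days

14.34


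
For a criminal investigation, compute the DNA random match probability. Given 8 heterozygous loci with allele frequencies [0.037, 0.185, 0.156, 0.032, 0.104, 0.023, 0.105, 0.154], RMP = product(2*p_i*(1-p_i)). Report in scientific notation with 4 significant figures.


Computing RMP for 8 loci:
Locus 1: 2 * 0.037 * 0.963 = 0.071262
Locus 2: 2 * 0.185 * 0.815 = 0.30155
Locus 3: 2 * 0.156 * 0.844 = 0.263328
Locus 4: 2 * 0.032 * 0.968 = 0.061952
Locus 5: 2 * 0.104 * 0.896 = 0.186368
Locus 6: 2 * 0.023 * 0.977 = 0.044942
Locus 7: 2 * 0.105 * 0.895 = 0.18795
Locus 8: 2 * 0.154 * 0.846 = 0.260568
RMP = 1.438e-07

1.438e-07


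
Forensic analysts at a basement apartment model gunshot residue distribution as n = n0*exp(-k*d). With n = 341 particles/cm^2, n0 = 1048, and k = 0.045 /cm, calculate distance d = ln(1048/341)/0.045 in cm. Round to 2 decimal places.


GSR distance calculation:
n0/n = 1048 / 341 = 3.073314
ln(n0/n) = 1.122756
d = 1.122756 / 0.045 = 24.95 cm

24.95


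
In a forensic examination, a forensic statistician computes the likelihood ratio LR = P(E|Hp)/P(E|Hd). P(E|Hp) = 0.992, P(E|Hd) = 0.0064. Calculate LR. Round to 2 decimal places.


Likelihood ratio calculation:
LR = P(E|Hp) / P(E|Hd)
LR = 0.992 / 0.0064
LR = 155.00

155.00


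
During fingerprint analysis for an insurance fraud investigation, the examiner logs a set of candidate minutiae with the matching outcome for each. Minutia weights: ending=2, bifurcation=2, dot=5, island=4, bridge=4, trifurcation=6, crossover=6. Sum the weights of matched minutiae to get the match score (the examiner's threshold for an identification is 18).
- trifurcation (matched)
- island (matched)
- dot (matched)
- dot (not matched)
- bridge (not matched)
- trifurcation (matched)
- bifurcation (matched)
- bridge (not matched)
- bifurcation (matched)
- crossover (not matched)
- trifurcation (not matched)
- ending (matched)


Weighted minutiae match score:
  trifurcation: matched, +6 (running total 6)
  island: matched, +4 (running total 10)
  dot: matched, +5 (running total 15)
  dot: not matched, +0
  bridge: not matched, +0
  trifurcation: matched, +6 (running total 21)
  bifurcation: matched, +2 (running total 23)
  bridge: not matched, +0
  bifurcation: matched, +2 (running total 25)
  crossover: not matched, +0
  trifurcation: not matched, +0
  ending: matched, +2 (running total 27)
Total score = 27
Threshold = 18; verdict = identification

27


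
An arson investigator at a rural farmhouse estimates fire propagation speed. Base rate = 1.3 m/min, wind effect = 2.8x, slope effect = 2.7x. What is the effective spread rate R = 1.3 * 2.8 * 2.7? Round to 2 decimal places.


Fire spread rate calculation:
R = R0 * wind_factor * slope_factor
= 1.3 * 2.8 * 2.7
= 3.64 * 2.7
= 9.83 m/min

9.83


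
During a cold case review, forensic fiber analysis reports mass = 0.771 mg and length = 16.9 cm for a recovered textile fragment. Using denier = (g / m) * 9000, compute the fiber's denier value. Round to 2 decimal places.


Denier calculation:
Mass in grams = 0.771 mg / 1000 = 0.000771 g
Length in meters = 16.9 cm / 100 = 0.169 m
Linear density = mass / length = 0.000771 / 0.169 = 0.00456213 g/m
Denier = (g/m) * 9000 = 0.00456213 * 9000 = 41.06

41.06


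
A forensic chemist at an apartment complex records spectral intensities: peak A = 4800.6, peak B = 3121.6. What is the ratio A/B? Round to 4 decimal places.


Spectral peak ratio:
Peak A = 4800.6 counts
Peak B = 3121.6 counts
Ratio = 4800.6 / 3121.6 = 1.5379

1.5379


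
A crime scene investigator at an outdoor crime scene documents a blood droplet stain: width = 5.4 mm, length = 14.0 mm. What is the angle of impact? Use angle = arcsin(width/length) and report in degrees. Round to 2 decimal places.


Blood spatter impact angle calculation:
width / length = 5.4 / 14.0 = 0.385714
angle = arcsin(0.385714)
angle = 22.69 degrees

22.69


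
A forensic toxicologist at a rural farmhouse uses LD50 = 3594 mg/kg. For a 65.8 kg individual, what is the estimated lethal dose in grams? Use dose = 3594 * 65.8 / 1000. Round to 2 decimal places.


Lethal dose calculation:
Lethal dose = LD50 * body_weight / 1000
= 3594 * 65.8 / 1000
= 236485.2 / 1000
= 236.49 g

236.49


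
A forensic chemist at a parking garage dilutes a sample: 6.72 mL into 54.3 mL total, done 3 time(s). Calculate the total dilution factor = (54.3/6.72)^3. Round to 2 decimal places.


Dilution factor calculation:
Single dilution = V_total / V_sample = 54.3 / 6.72 ≈ 8.080357
Number of dilutions = 3
Total DF = (54.3 / 6.72)^3 (full precision, rounded at the end) = 527.58

527.58


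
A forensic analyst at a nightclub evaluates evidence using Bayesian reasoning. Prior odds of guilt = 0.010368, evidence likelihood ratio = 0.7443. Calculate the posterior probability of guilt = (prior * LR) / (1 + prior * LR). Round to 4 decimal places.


Bayesian evidence evaluation:
Posterior odds = prior_odds * LR = 0.010368 * 0.7443 = 0.007716902
Posterior probability = posterior_odds / (1 + posterior_odds)
= 0.007716902 / (1 + 0.007716902)
= 0.007716902 / 1.007716902
= 0.0077

0.0077


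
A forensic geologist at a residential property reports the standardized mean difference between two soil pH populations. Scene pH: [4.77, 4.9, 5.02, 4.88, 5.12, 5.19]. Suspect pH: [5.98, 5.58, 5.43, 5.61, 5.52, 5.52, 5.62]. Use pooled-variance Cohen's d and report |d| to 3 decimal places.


Pooled-variance Cohen's d for soil pH comparison:
Scene mean = 29.88 / 6 = 4.98
Suspect mean = 39.26 / 7 = 5.608571
Scene sample variance s_s^2 = 0.02516
Suspect sample variance s_c^2 = 0.031081
Pooled variance = ((n_s-1)*s_s^2 + (n_c-1)*s_c^2) / (n_s + n_c - 2) = 0.02839
Pooled SD = sqrt(0.02839) = 0.168493
Mean difference = -0.628571
|d| = |-0.628571| / 0.168493 = 3.731

3.731


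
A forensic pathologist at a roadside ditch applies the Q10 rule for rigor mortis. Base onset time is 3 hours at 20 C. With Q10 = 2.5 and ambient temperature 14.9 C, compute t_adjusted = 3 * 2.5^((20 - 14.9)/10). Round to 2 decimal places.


Rigor mortis time adjustment:
Exponent = (T_ref - T_actual) / 10 = (20 - 14.9) / 10 = 0.51
Q10 factor = 2.5^0.51 = 1.59569
t_adjusted = 3 * 1.59569 = 4.79 hours

4.79


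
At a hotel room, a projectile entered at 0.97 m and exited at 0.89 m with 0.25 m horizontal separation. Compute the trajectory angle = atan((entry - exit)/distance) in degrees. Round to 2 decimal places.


Bullet trajectory angle:
Height difference = 0.97 - 0.89 = 0.08 m
angle = atan(0.08 / 0.25)
angle = atan(0.32)
angle = 17.74 degrees

17.74


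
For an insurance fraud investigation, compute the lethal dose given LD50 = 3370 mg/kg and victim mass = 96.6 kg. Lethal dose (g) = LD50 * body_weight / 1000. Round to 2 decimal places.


Lethal dose calculation:
Lethal dose = LD50 * body_weight / 1000
= 3370 * 96.6 / 1000
= 325542 / 1000
= 325.54 g

325.54


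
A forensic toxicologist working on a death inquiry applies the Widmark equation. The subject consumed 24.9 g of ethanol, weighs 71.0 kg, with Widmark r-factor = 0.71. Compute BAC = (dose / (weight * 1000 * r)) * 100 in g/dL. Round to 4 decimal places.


Applying the Widmark formula:
BAC = (dose_g / (body_wt * 1000 * r)) * 100
Denominator = 71.0 * 1000 * 0.71 = 50410
BAC = (24.9 / 50410) * 100
BAC = 0.0494 g/dL

0.0494


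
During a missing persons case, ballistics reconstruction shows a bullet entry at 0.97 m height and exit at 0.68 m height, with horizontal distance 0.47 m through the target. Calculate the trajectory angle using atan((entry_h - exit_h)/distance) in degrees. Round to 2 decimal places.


Bullet trajectory angle:
Height difference = 0.97 - 0.68 = 0.29 m
angle = atan(0.29 / 0.47)
angle = atan(0.617021)
angle = 31.68 degrees

31.68


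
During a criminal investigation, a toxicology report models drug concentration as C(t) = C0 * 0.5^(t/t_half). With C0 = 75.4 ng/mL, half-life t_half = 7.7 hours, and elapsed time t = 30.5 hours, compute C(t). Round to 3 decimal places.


Drug concentration decay:
Number of half-lives = t / t_half = 30.5 / 7.7 = 3.961039
Decay factor = 0.5^3.961039 = 0.06421085
C(t) = 75.4 * 0.06421085 = 4.841 ng/mL

4.841


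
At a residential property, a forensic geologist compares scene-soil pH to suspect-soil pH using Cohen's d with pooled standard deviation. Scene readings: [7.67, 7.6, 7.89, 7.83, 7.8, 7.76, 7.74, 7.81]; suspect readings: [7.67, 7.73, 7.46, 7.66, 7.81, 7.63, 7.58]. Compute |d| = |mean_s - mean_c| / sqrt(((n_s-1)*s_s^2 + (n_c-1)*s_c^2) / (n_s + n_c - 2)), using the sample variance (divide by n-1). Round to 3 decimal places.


Pooled-variance Cohen's d for soil pH comparison:
Scene mean = 62.1 / 8 = 7.7625
Suspect mean = 53.54 / 7 = 7.648571
Scene sample variance s_s^2 = 0.008564
Suspect sample variance s_c^2 = 0.012314
Pooled variance = ((n_s-1)*s_s^2 + (n_c-1)*s_c^2) / (n_s + n_c - 2) = 0.010295
Pooled SD = sqrt(0.010295) = 0.101464
Mean difference = 0.113929
|d| = |0.113929| / 0.101464 = 1.123

1.123


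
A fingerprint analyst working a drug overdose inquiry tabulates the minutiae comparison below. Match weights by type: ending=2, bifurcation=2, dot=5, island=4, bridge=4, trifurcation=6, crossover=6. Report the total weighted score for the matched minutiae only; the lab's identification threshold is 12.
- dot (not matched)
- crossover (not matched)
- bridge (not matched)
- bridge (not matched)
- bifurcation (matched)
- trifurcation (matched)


Weighted minutiae match score:
  dot: not matched, +0
  crossover: not matched, +0
  bridge: not matched, +0
  bridge: not matched, +0
  bifurcation: matched, +2 (running total 2)
  trifurcation: matched, +6 (running total 8)
Total score = 8
Threshold = 12; verdict = inconclusive

8


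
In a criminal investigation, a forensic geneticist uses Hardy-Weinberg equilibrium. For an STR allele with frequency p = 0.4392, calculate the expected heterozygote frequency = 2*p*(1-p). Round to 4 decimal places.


Hardy-Weinberg heterozygote frequency:
q = 1 - p = 1 - 0.4392 = 0.5608
2pq = 2 * 0.4392 * 0.5608 = 0.4926

0.4926


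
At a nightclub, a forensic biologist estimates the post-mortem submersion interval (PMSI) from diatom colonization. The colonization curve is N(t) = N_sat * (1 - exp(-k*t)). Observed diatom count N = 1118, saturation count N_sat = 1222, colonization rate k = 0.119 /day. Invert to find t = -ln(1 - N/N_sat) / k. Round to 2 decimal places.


PMSI from diatom colonization curve:
N / N_sat = 1118 / 1222 = 0.914894
1 - N/N_sat = 0.085106
ln(1 - N/N_sat) = -2.463858
t = -ln(1 - N/N_sat) / k = -(-2.463858) / 0.119 = 20.70 days

20.70


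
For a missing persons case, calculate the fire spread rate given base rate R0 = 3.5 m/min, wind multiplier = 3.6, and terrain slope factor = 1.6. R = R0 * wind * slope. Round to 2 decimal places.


Fire spread rate calculation:
R = R0 * wind_factor * slope_factor
= 3.5 * 3.6 * 1.6
= 12.6 * 1.6
= 20.16 m/min

20.16


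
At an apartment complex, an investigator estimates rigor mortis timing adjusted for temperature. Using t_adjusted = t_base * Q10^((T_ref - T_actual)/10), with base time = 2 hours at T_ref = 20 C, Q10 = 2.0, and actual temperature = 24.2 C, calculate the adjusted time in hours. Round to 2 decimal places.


Rigor mortis time adjustment:
Exponent = (T_ref - T_actual) / 10 = (20 - 24.2) / 10 = -0.42
Q10 factor = 2.0^-0.42 = 0.74742
t_adjusted = 2 * 0.74742 = 1.49 hours

1.49


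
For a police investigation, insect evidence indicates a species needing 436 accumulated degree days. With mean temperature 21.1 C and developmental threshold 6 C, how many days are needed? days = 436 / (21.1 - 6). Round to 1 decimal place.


Insect development time:
Effective temperature = avg_temp - T_base = 21.1 - 6 = 15.1 C
Days = ADD / effective_temp = 436 / 15.1 = 28.9 days

28.9


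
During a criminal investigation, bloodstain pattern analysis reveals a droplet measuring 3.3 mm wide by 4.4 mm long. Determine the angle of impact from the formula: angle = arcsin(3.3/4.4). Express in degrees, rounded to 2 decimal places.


Blood spatter impact angle calculation:
width / length = 3.3 / 4.4 = 0.75
angle = arcsin(0.75)
angle = 48.59 degrees

48.59


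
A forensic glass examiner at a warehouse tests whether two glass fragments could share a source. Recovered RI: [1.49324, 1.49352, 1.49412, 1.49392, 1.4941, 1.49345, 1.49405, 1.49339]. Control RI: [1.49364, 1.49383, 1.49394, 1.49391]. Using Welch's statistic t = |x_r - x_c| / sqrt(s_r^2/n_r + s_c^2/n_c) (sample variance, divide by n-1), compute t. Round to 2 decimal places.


Welch's t-criterion for glass RI comparison:
Recovered mean = sum / n_r = 11.94979 / 8 = 1.4937238
Control mean = sum / n_c = 5.97532 / 4 = 1.49383
Recovered sample variance s_r^2 = 1.29341e-07
Control sample variance s_c^2 = 1.82e-08
Welch SE (unpooled) = sqrt(s_r^2/n_r + s_c^2/n_c) = sqrt(1.61676e-08 + 4.55e-09) = sqrt(2.07176e-08) = 0.000143936
|mean_r - mean_c| = 0.00010625
t = 0.00010625 / 0.000143936 = 0.74

0.74


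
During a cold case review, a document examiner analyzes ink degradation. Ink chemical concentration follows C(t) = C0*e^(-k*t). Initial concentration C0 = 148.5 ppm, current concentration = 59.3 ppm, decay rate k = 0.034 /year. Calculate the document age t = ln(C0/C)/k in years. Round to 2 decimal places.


Document age estimation:
C0/C = 148.5 / 59.3 = 2.504216
ln(C0/C) = 0.917976
t = 0.917976 / 0.034 = 27.00 years

27.00


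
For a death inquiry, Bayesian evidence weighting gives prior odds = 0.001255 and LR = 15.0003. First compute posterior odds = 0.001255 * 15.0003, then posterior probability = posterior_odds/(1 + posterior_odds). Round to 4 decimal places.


Bayesian evidence evaluation:
Posterior odds = prior_odds * LR = 0.001255 * 15.0003 = 0.01882538
Posterior probability = posterior_odds / (1 + posterior_odds)
= 0.01882538 / (1 + 0.01882538)
= 0.01882538 / 1.01882538
= 0.0185

0.0185


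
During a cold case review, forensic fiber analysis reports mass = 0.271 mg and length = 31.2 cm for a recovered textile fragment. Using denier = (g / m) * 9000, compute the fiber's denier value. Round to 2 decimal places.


Denier calculation:
Mass in grams = 0.271 mg / 1000 = 0.000271 g
Length in meters = 31.2 cm / 100 = 0.312 m
Linear density = mass / length = 0.000271 / 0.312 = 0.00086859 g/m
Denier = (g/m) * 9000 = 0.00086859 * 9000 = 7.82

7.82


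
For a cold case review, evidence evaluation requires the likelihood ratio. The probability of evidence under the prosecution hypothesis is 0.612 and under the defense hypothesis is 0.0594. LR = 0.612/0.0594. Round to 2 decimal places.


Likelihood ratio calculation:
LR = P(E|Hp) / P(E|Hd)
LR = 0.612 / 0.0594
LR = 10.30

10.30


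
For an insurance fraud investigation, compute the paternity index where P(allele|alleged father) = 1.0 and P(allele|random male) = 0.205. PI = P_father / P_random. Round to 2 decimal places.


Paternity Index calculation:
PI = P(allele|father) / P(allele|random)
PI = 1.0 / 0.205
PI = 4.88

4.88


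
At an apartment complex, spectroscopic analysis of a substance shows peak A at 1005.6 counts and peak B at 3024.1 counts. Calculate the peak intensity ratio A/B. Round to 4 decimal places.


Spectral peak ratio:
Peak A = 1005.6 counts
Peak B = 3024.1 counts
Ratio = 1005.6 / 3024.1 = 0.3325

0.3325


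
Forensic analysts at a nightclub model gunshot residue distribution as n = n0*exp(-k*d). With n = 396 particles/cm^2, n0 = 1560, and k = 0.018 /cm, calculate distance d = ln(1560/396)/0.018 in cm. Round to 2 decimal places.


GSR distance calculation:
n0/n = 1560 / 396 = 3.939394
ln(n0/n) = 1.371027
d = 1.371027 / 0.018 = 76.17 cm

76.17


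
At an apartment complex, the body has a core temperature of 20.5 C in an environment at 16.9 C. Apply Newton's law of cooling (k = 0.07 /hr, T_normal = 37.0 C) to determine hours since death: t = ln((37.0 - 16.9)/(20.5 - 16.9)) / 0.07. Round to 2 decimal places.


Using Newton's law of cooling:
t = ln((T_normal - T_ambient) / (T_body - T_ambient)) / k
T_normal - T_ambient = 20.1
T_body - T_ambient = 3.6
Ratio = 5.583333
ln(ratio) = 1.719786
t = 1.719786 / 0.07 = 24.57 hours

24.57


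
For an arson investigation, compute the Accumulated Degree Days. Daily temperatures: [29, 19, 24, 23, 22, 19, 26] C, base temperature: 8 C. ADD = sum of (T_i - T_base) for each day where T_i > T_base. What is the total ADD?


Computing ADD day by day:
Day 1: max(0, 29 - 8) = 21
Day 2: max(0, 19 - 8) = 11
Day 3: max(0, 24 - 8) = 16
Day 4: max(0, 23 - 8) = 15
Day 5: max(0, 22 - 8) = 14
Day 6: max(0, 19 - 8) = 11
Day 7: max(0, 26 - 8) = 18
Total ADD = 106

106


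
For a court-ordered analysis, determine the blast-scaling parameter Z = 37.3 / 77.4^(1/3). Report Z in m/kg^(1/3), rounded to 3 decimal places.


Scaled distance calculation:
W^(1/3) = 77.4^(1/3) = 4.261675
Z = R / W^(1/3) = 37.3 / 4.261675
Z = 8.752 m/kg^(1/3)

8.752


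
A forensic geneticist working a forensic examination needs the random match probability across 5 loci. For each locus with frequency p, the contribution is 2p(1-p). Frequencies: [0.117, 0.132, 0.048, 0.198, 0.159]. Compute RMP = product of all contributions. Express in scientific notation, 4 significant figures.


Computing RMP for 5 loci:
Locus 1: 2 * 0.117 * 0.883 = 0.206622
Locus 2: 2 * 0.132 * 0.868 = 0.229152
Locus 3: 2 * 0.048 * 0.952 = 0.091392
Locus 4: 2 * 0.198 * 0.802 = 0.317592
Locus 5: 2 * 0.159 * 0.841 = 0.267438
RMP = 3.675e-04

3.675e-04


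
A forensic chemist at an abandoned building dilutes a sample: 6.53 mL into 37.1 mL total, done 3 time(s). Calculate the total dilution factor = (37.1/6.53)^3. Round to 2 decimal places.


Dilution factor calculation:
Single dilution = V_total / V_sample = 37.1 / 6.53 ≈ 5.68147
Number of dilutions = 3
Total DF = (37.1 / 6.53)^3 (full precision, rounded at the end) = 183.39

183.39


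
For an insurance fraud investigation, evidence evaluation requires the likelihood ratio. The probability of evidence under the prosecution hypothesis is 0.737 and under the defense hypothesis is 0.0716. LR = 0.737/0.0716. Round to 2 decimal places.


Likelihood ratio calculation:
LR = P(E|Hp) / P(E|Hd)
LR = 0.737 / 0.0716
LR = 10.29

10.29


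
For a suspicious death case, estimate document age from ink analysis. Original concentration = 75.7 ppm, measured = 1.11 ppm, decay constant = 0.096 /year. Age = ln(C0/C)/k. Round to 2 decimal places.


Document age estimation:
C0/C = 75.7 / 1.11 = 68.198198
ln(C0/C) = 4.222418
t = 4.222418 / 0.096 = 43.98 years

43.98


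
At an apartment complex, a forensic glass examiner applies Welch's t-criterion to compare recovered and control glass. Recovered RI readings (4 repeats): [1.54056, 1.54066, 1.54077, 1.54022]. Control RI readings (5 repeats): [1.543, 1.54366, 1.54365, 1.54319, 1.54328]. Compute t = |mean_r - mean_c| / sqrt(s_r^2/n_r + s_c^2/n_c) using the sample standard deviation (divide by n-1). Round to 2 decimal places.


Welch's t-criterion for glass RI comparison:
Recovered mean = sum / n_r = 6.16221 / 4 = 1.5405525
Control mean = sum / n_c = 7.71678 / 5 = 1.543356
Recovered sample variance s_r^2 = 5.64917e-08
Control sample variance s_c^2 = 8.473e-08
Welch SE (unpooled) = sqrt(s_r^2/n_r + s_c^2/n_c) = sqrt(1.41229e-08 + 1.6946e-08) = sqrt(3.10689e-08) = 0.000176264
|mean_r - mean_c| = 0.0028035
t = 0.0028035 / 0.000176264 = 15.91

15.91


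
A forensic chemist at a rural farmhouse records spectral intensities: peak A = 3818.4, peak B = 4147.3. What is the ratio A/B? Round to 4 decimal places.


Spectral peak ratio:
Peak A = 3818.4 counts
Peak B = 4147.3 counts
Ratio = 3818.4 / 4147.3 = 0.9207

0.9207


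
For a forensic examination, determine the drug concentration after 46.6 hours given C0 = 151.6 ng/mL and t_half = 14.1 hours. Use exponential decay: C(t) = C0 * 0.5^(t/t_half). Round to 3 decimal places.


Drug concentration decay:
Number of half-lives = t / t_half = 46.6 / 14.1 = 3.304965
Decay factor = 0.5^3.304965 = 0.10118273
C(t) = 151.6 * 0.10118273 = 15.339 ng/mL

15.339


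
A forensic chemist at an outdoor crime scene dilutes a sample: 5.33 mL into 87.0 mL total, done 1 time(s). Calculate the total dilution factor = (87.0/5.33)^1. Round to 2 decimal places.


Dilution factor calculation:
Single dilution = V_total / V_sample = 87.0 / 5.33 ≈ 16.322702
Number of dilutions = 1
Total DF = (87.0 / 5.33)^1 (full precision, rounded at the end) = 16.32

16.32


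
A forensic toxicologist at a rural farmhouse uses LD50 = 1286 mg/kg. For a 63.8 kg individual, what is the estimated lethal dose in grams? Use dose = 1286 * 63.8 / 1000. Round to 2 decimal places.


Lethal dose calculation:
Lethal dose = LD50 * body_weight / 1000
= 1286 * 63.8 / 1000
= 82046.8 / 1000
= 82.05 g

82.05


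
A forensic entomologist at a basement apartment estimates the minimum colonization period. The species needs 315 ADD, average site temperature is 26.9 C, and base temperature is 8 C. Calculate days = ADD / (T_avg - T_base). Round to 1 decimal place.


Insect development time:
Effective temperature = avg_temp - T_base = 26.9 - 8 = 18.9 C
Days = ADD / effective_temp = 315 / 18.9 = 16.7 days

16.7


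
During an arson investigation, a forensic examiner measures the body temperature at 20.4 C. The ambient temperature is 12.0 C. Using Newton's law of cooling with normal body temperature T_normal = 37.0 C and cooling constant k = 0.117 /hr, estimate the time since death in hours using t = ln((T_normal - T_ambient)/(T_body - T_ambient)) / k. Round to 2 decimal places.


Using Newton's law of cooling:
t = ln((T_normal - T_ambient) / (T_body - T_ambient)) / k
T_normal - T_ambient = 25.0
T_body - T_ambient = 8.4
Ratio = 2.97619
ln(ratio) = 1.090644
t = 1.090644 / 0.117 = 9.32 hours

9.32


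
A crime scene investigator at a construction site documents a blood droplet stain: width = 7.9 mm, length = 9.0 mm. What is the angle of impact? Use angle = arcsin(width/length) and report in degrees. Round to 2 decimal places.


Blood spatter impact angle calculation:
width / length = 7.9 / 9.0 = 0.877778
angle = arcsin(0.877778)
angle = 61.38 degrees

61.38


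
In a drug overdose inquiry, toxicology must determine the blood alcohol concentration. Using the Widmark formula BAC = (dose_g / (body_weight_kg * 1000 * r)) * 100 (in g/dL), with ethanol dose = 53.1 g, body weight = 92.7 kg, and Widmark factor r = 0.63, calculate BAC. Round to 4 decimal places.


Applying the Widmark formula:
BAC = (dose_g / (body_wt * 1000 * r)) * 100
Denominator = 92.7 * 1000 * 0.63 = 58401
BAC = (53.1 / 58401) * 100
BAC = 0.0909 g/dL

0.0909


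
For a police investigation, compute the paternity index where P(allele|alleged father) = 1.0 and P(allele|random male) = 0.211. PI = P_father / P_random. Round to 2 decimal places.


Paternity Index calculation:
PI = P(allele|father) / P(allele|random)
PI = 1.0 / 0.211
PI = 4.74

4.74


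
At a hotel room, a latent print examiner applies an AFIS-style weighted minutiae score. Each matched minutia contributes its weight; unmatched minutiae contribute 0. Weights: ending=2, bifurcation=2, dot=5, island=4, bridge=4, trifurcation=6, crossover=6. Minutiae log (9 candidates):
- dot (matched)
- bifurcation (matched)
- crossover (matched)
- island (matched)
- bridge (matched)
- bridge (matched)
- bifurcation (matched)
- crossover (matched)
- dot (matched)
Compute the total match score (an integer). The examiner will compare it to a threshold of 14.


Weighted minutiae match score:
  dot: matched, +5 (running total 5)
  bifurcation: matched, +2 (running total 7)
  crossover: matched, +6 (running total 13)
  island: matched, +4 (running total 17)
  bridge: matched, +4 (running total 21)
  bridge: matched, +4 (running total 25)
  bifurcation: matched, +2 (running total 27)
  crossover: matched, +6 (running total 33)
  dot: matched, +5 (running total 38)
Total score = 38
Threshold = 14; verdict = identification

38


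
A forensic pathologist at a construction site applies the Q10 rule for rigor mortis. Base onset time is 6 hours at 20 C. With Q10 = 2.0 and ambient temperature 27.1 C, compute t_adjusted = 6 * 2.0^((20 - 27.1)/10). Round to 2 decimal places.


Rigor mortis time adjustment:
Exponent = (T_ref - T_actual) / 10 = (20 - 27.1) / 10 = -0.71
Q10 factor = 2.0^-0.71 = 0.61132
t_adjusted = 6 * 0.61132 = 3.67 hours

3.67


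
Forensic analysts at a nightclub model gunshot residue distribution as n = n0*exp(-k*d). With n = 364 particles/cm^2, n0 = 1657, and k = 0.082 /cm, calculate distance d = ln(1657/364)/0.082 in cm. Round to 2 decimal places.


GSR distance calculation:
n0/n = 1657 / 364 = 4.552198
ln(n0/n) = 1.51561
d = 1.51561 / 0.082 = 18.48 cm

18.48


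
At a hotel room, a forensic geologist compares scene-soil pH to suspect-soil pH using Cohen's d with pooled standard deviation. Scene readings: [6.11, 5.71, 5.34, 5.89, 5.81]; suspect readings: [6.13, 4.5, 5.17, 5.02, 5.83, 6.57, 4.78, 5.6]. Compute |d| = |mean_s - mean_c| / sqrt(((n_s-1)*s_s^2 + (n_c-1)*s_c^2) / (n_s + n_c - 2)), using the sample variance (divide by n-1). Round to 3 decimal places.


Pooled-variance Cohen's d for soil pH comparison:
Scene mean = 28.86 / 5 = 5.772
Suspect mean = 43.6 / 8 = 5.45
Scene sample variance s_s^2 = 0.08002
Suspect sample variance s_c^2 = 0.499771
Pooled variance = ((n_s-1)*s_s^2 + (n_c-1)*s_c^2) / (n_s + n_c - 2) = 0.347135
Pooled SD = sqrt(0.347135) = 0.589182
Mean difference = 0.322
|d| = |0.322| / 0.589182 = 0.547

0.547


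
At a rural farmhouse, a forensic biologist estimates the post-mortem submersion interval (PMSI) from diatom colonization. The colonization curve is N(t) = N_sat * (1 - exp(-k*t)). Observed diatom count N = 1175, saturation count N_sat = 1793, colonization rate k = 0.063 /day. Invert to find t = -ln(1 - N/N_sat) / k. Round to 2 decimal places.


PMSI from diatom colonization curve:
N / N_sat = 1175 / 1793 = 0.655326
1 - N/N_sat = 0.344674
ln(1 - N/N_sat) = -1.065156
t = -ln(1 - N/N_sat) / k = -(-1.065156) / 0.063 = 16.91 days

16.91


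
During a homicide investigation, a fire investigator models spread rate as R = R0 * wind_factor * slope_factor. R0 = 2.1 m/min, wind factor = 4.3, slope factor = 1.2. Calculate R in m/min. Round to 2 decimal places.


Fire spread rate calculation:
R = R0 * wind_factor * slope_factor
= 2.1 * 4.3 * 1.2
= 9.03 * 1.2
= 10.84 m/min

10.84


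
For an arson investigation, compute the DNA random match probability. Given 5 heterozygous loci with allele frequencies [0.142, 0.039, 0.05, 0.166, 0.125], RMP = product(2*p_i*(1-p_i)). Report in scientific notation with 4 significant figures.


Computing RMP for 5 loci:
Locus 1: 2 * 0.142 * 0.858 = 0.243672
Locus 2: 2 * 0.039 * 0.961 = 0.074958
Locus 3: 2 * 0.05 * 0.95 = 0.095
Locus 4: 2 * 0.166 * 0.834 = 0.276888
Locus 5: 2 * 0.125 * 0.875 = 0.21875
RMP = 1.051e-04

1.051e-04


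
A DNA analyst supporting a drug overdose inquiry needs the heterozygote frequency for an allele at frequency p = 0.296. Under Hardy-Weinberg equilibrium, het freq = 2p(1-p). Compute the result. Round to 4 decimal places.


Hardy-Weinberg heterozygote frequency:
q = 1 - p = 1 - 0.296 = 0.704
2pq = 2 * 0.296 * 0.704 = 0.4168

0.4168


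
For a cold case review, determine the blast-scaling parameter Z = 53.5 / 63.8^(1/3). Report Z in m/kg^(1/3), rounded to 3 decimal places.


Scaled distance calculation:
W^(1/3) = 63.8^(1/3) = 3.995829
Z = R / W^(1/3) = 53.5 / 3.995829
Z = 13.389 m/kg^(1/3)

13.389


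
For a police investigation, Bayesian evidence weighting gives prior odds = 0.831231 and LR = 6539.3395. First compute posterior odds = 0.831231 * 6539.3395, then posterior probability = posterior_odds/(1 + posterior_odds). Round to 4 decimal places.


Bayesian evidence evaluation:
Posterior odds = prior_odds * LR = 0.831231 * 6539.3395 = 5435.702
Posterior probability = posterior_odds / (1 + posterior_odds)
= 5435.702 / (1 + 5435.702)
= 5435.702 / 5436.702
= 0.9998

0.9998


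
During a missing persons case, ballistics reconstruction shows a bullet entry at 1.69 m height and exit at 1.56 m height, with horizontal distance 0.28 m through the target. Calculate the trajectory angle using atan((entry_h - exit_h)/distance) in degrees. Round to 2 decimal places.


Bullet trajectory angle:
Height difference = 1.69 - 1.56 = 0.13 m
angle = atan(0.13 / 0.28)
angle = atan(0.464286)
angle = 24.90 degrees

24.90
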